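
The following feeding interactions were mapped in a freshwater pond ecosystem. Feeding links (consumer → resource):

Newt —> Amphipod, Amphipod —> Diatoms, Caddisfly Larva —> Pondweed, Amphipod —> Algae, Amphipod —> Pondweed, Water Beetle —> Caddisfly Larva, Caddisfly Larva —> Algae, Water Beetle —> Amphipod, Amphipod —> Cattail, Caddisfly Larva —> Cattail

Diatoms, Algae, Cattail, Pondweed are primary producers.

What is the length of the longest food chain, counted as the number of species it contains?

One longest chain: Diatoms → Amphipod → Newt.
It has 3 species and 2 links.

3 species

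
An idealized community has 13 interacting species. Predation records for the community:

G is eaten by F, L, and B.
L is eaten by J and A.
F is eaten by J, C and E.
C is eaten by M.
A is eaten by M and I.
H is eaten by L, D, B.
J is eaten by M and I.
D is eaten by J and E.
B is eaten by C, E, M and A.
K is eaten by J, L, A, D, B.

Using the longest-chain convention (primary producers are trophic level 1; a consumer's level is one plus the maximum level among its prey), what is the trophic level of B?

H is a producer → level 1.
B eats H (level 1); other prey at levels: G 1, K 1 → level 2.

Trophic level 2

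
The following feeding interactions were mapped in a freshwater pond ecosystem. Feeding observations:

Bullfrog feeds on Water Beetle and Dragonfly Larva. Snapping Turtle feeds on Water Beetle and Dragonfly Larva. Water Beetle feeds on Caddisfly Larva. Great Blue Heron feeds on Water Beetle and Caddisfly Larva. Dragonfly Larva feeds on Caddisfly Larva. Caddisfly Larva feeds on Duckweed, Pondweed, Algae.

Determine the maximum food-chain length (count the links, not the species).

One longest chain: Algae → Caddisfly Larva → Water Beetle → Bullfrog.
It has 4 species and 3 links.

3 links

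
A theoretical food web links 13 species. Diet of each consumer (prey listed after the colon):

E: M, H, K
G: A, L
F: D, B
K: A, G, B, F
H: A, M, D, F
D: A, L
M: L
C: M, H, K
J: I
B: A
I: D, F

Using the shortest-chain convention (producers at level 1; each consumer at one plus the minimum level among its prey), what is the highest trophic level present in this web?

Producers (level 1): A, L.
Following each consumer down to its lowest-level prey: A → D → I → J (levels 1 through 4).
All prey of J (I 3) are at level 3 or above, so J is at level 1 + 3 = 4.
Every consumer has at least one prey at level 3 or below, so none exceeds level 4.

4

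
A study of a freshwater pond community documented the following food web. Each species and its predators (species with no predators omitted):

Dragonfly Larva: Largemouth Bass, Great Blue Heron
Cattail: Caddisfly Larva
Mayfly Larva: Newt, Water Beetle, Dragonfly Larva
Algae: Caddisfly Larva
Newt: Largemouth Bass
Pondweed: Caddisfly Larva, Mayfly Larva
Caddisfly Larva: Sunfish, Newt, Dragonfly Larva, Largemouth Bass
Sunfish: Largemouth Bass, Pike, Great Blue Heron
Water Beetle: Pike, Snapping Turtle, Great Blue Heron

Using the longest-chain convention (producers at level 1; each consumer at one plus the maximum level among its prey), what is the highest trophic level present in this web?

4

Producers (level 1): Algae, Pondweed, Cattail.
Algae → Caddisfly Larva → Dragonfly Larva → Largemouth Bass gives Largemouth Bass level 4.
No species has a prey at level 4, so no species reaches level 5.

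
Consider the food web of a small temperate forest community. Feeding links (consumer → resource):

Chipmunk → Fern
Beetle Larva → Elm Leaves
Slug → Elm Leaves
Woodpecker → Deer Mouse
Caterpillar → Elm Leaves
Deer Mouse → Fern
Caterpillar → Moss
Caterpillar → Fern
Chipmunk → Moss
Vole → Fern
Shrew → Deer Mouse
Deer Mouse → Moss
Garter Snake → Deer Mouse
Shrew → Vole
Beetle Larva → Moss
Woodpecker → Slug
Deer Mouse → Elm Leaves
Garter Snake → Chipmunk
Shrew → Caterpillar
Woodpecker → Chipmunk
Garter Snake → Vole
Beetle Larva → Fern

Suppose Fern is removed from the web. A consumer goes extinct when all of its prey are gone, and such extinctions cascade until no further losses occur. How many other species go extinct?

1

Remove Fern.
Round 1: Vole (all prey gone) → extinct.
No further losses. Total secondary extinctions: 1.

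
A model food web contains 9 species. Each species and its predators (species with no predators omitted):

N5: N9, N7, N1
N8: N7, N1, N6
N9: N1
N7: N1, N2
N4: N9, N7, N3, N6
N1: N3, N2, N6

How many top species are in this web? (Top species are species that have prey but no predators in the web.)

3

Top species (has prey, but nothing eats it): N3, N2, N6.
Count: 3.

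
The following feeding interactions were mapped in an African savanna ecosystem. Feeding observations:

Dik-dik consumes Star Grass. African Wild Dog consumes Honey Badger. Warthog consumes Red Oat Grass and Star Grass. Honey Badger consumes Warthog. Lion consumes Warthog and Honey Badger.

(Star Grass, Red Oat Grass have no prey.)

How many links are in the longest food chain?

One longest chain: Star Grass → Warthog → Honey Badger → African Wild Dog.
It has 4 species and 3 links.

3 links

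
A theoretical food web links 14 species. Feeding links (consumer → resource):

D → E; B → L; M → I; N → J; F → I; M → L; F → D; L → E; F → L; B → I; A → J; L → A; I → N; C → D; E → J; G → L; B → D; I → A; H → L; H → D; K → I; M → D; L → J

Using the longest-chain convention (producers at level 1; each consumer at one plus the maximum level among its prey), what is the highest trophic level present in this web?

4

Producers (level 1): J.
J → E → L → F gives F level 4.
No species has a prey at level 4, so no species reaches level 5.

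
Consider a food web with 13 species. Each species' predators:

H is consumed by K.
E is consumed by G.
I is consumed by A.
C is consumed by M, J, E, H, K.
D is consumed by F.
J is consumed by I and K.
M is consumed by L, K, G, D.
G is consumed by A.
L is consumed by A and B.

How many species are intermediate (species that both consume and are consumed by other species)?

8

Intermediate species (has both prey and predators): J, M, E, H, L, D, I, G.
Count: 8.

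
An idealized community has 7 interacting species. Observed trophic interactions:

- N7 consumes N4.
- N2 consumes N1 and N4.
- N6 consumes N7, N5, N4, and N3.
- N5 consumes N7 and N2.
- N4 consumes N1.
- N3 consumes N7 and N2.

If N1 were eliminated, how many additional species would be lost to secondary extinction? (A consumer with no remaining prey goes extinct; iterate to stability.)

6

Remove N1.
Round 1: N4 (all prey gone) → extinct.
Round 2: N2 (all prey gone), N7 (all prey gone) → extinct.
Round 3: N3 (all prey gone), N5 (all prey gone) → extinct.
Round 4: N6 (all prey gone) → extinct.
No further losses. Total secondary extinctions: 6.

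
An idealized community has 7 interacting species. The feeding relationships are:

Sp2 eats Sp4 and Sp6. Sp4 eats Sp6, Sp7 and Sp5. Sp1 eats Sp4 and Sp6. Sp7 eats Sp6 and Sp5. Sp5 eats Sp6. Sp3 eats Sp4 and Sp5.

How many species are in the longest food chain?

5 species

One longest chain: Sp6 → Sp5 → Sp7 → Sp4 → Sp2.
It has 5 species and 4 links.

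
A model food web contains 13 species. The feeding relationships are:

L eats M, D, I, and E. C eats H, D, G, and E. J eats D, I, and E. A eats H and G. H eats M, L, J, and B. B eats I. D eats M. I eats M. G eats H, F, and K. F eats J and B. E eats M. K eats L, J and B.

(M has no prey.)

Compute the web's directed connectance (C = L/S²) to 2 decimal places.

The web has S = 13 species and L = 29 feeding links.
C = L / S² = 29 / 169 = 0.1716 ≈ 0.17.

C = 0.17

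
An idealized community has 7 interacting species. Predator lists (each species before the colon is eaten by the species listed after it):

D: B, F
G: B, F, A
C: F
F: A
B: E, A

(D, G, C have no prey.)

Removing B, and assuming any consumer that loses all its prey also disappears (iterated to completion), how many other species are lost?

Remove B.
Round 1: E (all prey gone) → extinct.
No further losses. Total secondary extinctions: 1.

1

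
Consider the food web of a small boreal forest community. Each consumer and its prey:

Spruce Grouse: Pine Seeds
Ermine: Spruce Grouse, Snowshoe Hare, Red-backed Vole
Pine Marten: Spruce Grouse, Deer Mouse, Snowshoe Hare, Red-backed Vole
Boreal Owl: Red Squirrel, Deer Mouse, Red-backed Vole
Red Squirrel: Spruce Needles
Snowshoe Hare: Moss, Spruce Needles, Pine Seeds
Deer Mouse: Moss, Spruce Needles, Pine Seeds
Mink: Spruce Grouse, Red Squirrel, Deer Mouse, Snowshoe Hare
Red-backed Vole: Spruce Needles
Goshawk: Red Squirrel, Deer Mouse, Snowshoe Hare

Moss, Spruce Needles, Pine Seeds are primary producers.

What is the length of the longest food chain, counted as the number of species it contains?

One longest chain: Spruce Needles → Red Squirrel → Boreal Owl.
It has 3 species and 2 links.

3 species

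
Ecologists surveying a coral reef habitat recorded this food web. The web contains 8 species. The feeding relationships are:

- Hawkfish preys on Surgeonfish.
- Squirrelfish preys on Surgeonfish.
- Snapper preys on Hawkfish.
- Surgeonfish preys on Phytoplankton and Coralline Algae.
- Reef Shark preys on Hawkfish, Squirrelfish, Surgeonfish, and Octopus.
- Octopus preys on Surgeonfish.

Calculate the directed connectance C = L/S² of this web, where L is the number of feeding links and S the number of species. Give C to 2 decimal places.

C = 0.16

The web has S = 8 species and L = 10 feeding links.
C = L / S² = 10 / 64 = 0.1562 ≈ 0.16.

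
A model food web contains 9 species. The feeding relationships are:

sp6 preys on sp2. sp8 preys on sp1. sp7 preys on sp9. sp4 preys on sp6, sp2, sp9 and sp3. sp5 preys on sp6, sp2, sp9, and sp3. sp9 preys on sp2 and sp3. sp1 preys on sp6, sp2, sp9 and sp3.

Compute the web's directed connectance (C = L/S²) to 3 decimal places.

The web has S = 9 species and L = 17 feeding links.
C = L / S² = 17 / 81 = 0.2099 ≈ 0.210.

C = 0.210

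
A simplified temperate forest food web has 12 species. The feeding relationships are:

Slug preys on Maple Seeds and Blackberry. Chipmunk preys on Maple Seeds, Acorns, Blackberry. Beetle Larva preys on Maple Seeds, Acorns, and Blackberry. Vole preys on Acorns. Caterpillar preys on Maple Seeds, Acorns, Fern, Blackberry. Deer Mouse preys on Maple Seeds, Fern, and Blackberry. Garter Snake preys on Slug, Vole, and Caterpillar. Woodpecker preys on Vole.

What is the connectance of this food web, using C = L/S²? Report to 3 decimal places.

The web has S = 12 species and L = 20 feeding links.
C = L / S² = 20 / 144 = 0.1389 ≈ 0.139.

C = 0.139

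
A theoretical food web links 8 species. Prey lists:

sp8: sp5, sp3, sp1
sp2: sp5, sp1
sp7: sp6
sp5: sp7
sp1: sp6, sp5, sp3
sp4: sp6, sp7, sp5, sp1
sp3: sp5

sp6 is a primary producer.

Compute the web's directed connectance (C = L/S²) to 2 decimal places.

The web has S = 8 species and L = 15 feeding links.
C = L / S² = 15 / 64 = 0.2344 ≈ 0.23.

C = 0.23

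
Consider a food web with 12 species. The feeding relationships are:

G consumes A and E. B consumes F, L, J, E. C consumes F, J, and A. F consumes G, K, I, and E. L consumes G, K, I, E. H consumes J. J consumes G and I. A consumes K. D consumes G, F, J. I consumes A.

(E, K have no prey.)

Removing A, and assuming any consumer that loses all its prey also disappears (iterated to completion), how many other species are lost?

Remove A.
Round 1: I (all prey gone) → extinct.
No further losses. Total secondary extinctions: 1.

1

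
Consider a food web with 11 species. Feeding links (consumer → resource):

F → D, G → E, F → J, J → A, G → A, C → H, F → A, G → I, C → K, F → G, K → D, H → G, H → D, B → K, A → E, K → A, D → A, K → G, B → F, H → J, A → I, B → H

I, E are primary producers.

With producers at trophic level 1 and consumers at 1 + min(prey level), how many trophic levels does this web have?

4

Producers (level 1): I, E.
Following each consumer down to its lowest-level prey: I → A → F → B (levels 1 through 4).
All prey of B (F 3, K 3, H 3) are at level 3 or above, so B is at level 1 + 3 = 4.
Every consumer has at least one prey at level 3 or below, so none exceeds level 4.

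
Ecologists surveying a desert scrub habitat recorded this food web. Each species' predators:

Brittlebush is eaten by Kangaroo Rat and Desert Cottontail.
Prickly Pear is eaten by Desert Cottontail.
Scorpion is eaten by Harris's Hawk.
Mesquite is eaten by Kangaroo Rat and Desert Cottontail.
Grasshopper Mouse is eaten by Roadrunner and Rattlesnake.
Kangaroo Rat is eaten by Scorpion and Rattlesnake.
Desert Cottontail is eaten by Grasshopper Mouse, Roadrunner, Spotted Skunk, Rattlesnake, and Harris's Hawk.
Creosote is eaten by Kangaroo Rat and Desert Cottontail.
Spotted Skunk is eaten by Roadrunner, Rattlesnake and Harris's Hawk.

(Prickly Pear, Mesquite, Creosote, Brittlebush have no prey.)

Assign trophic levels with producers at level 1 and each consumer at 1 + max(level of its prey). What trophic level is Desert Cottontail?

Trophic level 2

Prickly Pear is a producer → level 1.
Desert Cottontail eats Prickly Pear (level 1); other prey at levels: Mesquite 1, Creosote 1, Brittlebush 1 → level 2.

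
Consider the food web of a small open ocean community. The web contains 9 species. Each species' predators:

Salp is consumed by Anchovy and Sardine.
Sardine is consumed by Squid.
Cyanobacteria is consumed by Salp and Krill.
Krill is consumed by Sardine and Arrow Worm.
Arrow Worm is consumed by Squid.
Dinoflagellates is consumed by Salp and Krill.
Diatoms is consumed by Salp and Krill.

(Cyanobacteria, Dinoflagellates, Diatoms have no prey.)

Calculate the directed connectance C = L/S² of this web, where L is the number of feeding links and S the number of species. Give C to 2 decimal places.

C = 0.15

The web has S = 9 species and L = 12 feeding links.
C = L / S² = 12 / 81 = 0.1481 ≈ 0.15.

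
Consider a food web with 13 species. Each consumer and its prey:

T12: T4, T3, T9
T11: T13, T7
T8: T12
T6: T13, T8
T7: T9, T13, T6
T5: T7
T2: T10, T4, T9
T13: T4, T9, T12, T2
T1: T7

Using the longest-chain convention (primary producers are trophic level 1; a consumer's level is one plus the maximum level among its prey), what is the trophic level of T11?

Trophic level 6

T4 is a producer → level 1.
T12 eats T4 (level 1); other prey at levels: T3 1, T9 1 → level 2.
T13 eats T12 (level 2); other prey at levels: T4 1, T9 1, T2 2 → level 3.
T6 eats T13 (level 3); other prey at levels: T8 3 → level 4.
T7 eats T6 (level 4); other prey at levels: T9 1, T13 3 → level 5.
T11 eats T7 (level 5); other prey at levels: T13 3 → level 6.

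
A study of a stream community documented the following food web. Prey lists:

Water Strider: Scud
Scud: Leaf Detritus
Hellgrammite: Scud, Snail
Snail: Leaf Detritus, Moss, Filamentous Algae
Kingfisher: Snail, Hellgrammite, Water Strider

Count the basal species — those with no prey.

3

Basal species (no prey listed): Leaf Detritus, Moss, Filamentous Algae.
Count: 3.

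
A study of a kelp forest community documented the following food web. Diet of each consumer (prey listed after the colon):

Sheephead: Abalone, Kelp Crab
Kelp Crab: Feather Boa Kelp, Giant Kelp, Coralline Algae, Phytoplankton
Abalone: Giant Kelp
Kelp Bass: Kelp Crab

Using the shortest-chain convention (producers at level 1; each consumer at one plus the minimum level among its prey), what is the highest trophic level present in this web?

3

Producers (level 1): Feather Boa Kelp, Giant Kelp, Coralline Algae, Phytoplankton.
Following each consumer down to its lowest-level prey: Giant Kelp → Abalone → Sheephead (levels 1 through 3).
All prey of Sheephead (Abalone 2, Kelp Crab 2) are at level 2 or above, so Sheephead is at level 1 + 2 = 3.
Every consumer has at least one prey at level 2 or below, so none exceeds level 3.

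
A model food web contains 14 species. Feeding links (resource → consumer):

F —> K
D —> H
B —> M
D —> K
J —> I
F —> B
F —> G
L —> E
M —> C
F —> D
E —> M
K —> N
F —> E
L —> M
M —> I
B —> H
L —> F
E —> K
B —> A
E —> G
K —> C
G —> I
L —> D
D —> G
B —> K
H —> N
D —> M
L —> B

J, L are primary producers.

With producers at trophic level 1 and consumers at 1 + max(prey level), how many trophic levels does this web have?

Producers (level 1): J, L.
L → F → B → M → C gives C level 5.
No species has a prey at level 5, so no species reaches level 6.

5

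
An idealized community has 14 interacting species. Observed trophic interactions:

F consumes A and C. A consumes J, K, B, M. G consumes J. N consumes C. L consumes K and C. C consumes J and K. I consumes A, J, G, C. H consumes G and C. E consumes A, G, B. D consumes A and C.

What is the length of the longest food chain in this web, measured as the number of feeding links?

2 links

One longest chain: J → C → N.
It has 3 species and 2 links.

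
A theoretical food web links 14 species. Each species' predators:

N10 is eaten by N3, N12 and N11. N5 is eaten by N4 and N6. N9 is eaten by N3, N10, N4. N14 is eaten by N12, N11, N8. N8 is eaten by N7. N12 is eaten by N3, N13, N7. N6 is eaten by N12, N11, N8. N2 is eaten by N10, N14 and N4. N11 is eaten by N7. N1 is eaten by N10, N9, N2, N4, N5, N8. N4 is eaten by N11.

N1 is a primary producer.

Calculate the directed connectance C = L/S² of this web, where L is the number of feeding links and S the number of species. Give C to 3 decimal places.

The web has S = 14 species and L = 29 feeding links.
C = L / S² = 29 / 196 = 0.1480 ≈ 0.148.

C = 0.148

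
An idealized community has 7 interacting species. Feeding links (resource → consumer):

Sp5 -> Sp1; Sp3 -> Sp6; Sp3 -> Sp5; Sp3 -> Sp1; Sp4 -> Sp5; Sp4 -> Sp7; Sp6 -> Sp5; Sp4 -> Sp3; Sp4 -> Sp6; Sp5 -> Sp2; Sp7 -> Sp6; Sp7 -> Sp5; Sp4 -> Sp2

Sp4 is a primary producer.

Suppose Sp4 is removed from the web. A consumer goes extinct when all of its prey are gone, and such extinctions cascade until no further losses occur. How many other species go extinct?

Remove Sp4.
Round 1: Sp3 (all prey gone), Sp7 (all prey gone) → extinct.
Round 2: Sp6 (all prey gone) → extinct.
Round 3: Sp5 (all prey gone) → extinct.
Round 4: Sp2 (all prey gone), Sp1 (all prey gone) → extinct.
No further losses. Total secondary extinctions: 6.

6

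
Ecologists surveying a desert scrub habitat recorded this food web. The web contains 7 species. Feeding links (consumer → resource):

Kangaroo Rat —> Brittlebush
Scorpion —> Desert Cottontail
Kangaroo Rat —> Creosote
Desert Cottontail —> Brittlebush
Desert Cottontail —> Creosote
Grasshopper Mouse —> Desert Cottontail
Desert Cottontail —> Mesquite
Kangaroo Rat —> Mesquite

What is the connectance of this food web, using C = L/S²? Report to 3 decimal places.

The web has S = 7 species and L = 8 feeding links.
C = L / S² = 8 / 49 = 0.1633 ≈ 0.163.

C = 0.163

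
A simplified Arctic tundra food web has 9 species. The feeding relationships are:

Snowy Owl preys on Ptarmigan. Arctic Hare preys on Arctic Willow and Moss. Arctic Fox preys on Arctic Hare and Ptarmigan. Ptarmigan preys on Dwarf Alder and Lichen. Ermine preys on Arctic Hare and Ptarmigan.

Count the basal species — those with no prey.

4

Basal species (no prey listed): Dwarf Alder, Arctic Willow, Moss, Lichen.
Count: 4.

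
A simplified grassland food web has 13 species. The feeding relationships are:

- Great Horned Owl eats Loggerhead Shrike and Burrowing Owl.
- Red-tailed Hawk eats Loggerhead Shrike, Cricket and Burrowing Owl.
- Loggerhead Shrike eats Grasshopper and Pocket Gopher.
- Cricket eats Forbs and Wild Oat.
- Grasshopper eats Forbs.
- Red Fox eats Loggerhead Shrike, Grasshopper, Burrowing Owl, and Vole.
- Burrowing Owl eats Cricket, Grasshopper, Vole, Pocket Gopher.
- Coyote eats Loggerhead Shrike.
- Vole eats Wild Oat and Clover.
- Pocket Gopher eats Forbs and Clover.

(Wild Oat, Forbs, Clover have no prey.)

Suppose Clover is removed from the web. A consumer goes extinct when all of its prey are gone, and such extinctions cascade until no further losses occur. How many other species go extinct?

0

Remove Clover.
Every predator of it retains at least one other prey: Vole still has Wild Oat; Pocket Gopher still has Forbs.
No consumer loses all prey, so no secondary extinctions occur.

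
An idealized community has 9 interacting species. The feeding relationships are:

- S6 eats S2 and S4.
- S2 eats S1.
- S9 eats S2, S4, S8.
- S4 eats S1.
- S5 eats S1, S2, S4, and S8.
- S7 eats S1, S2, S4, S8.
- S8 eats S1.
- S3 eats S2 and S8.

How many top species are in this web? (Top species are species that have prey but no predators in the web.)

5

Top species (has prey, but nothing eats it): S3, S5, S6, S9, S7.
Count: 5.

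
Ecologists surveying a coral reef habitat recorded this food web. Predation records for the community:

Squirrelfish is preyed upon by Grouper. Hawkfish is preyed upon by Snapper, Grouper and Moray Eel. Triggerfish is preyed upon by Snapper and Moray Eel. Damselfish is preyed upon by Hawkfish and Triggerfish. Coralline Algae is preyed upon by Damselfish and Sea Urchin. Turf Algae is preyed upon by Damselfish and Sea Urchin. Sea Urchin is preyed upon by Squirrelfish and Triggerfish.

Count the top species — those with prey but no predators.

Top species (has prey, but nothing eats it): Snapper, Grouper, Moray Eel.
Count: 3.

3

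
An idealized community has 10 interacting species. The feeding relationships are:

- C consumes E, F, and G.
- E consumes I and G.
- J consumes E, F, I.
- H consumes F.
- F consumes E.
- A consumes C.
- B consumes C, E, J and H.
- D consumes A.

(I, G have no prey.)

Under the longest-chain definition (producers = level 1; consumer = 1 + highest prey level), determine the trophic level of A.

Trophic level 5

I is a producer → level 1.
E eats I (level 1); other prey at levels: G 1 → level 2.
F eats E → level 3.
C eats F (level 3); other prey at levels: G 1, E 2 → level 4.
A eats C → level 5.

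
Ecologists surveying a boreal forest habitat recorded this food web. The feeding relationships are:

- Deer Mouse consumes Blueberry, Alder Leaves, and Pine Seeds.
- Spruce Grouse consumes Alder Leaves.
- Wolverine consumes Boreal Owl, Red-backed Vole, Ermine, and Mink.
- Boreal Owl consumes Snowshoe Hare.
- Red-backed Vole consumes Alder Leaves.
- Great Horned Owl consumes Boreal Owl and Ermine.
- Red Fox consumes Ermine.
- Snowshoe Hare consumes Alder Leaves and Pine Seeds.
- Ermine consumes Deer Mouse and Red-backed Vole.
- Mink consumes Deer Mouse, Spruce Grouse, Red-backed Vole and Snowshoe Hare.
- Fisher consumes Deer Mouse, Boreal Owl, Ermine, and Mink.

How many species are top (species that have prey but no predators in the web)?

Top species (has prey, but nothing eats it): Great Horned Owl, Red Fox, Wolverine, Fisher.
Count: 4.

4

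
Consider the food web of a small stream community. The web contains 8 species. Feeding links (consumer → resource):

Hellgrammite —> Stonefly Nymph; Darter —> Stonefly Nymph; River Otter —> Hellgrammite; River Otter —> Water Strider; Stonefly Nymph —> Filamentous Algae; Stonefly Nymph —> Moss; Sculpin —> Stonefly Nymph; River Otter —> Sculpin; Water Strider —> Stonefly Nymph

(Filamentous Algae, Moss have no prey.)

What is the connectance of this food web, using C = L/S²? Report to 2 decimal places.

The web has S = 8 species and L = 9 feeding links.
C = L / S² = 9 / 64 = 0.1406 ≈ 0.14.

C = 0.14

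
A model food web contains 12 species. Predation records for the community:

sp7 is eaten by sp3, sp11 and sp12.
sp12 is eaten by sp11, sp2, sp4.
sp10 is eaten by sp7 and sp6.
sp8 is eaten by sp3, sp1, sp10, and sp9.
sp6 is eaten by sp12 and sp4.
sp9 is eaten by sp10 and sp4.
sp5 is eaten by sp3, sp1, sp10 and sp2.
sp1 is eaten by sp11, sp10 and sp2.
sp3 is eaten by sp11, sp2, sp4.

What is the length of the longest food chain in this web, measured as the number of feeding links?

One longest chain: sp8 → sp9 → sp10 → sp7 → sp3 → sp2.
It has 6 species and 5 links.

5 links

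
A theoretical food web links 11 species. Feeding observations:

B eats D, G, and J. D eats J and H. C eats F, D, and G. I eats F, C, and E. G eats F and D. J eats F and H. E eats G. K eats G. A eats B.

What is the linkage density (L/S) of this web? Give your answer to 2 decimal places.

There are L = 18 links among S = 11 species.
L/S = 18/11 = 1.6364 ≈ 1.64.

L/S = 1.64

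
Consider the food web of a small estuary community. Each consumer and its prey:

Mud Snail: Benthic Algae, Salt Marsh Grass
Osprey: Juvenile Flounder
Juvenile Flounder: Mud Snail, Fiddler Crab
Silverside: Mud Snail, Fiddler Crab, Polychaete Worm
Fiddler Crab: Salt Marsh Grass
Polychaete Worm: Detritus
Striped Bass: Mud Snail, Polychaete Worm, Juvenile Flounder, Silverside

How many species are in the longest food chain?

4 species

One longest chain: Benthic Algae → Mud Snail → Juvenile Flounder → Osprey.
It has 4 species and 3 links.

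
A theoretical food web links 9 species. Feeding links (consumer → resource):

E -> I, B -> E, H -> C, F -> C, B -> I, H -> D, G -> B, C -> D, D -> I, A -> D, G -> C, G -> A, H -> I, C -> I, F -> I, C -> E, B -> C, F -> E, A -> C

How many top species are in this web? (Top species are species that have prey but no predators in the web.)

3

Top species (has prey, but nothing eats it): F, H, G.
Count: 3.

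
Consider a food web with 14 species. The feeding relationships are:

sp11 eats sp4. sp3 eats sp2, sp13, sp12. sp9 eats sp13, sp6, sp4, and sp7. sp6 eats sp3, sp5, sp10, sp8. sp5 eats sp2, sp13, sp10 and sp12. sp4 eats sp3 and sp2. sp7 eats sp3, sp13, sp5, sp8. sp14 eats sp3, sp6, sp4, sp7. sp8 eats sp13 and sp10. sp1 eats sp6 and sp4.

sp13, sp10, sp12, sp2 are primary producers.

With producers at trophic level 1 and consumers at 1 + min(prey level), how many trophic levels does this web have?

3

Producers (level 1): sp13, sp10, sp12, sp2.
Following each consumer down to its lowest-level prey: sp10 → sp6 → sp1 (levels 1 through 3).
All prey of sp1 (sp6 2, sp4 2) are at level 2 or above, so sp1 is at level 1 + 2 = 3.
Every consumer has at least one prey at level 2 or below, so none exceeds level 3.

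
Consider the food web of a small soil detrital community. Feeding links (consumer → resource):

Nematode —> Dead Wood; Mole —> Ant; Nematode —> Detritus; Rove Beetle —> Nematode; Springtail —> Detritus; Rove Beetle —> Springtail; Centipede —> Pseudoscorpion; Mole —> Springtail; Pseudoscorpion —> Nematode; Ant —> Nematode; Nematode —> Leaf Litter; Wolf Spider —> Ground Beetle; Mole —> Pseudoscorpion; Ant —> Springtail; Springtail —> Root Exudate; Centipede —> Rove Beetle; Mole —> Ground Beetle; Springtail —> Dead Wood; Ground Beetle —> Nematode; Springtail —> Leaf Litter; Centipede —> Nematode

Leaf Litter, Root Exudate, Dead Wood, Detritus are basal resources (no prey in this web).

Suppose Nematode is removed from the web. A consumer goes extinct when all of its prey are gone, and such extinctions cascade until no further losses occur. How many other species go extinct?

3

Remove Nematode.
Round 1: Pseudoscorpion (all prey gone), Ground Beetle (all prey gone) → extinct.
Round 2: Wolf Spider (all prey gone) → extinct.
No further losses. Total secondary extinctions: 3.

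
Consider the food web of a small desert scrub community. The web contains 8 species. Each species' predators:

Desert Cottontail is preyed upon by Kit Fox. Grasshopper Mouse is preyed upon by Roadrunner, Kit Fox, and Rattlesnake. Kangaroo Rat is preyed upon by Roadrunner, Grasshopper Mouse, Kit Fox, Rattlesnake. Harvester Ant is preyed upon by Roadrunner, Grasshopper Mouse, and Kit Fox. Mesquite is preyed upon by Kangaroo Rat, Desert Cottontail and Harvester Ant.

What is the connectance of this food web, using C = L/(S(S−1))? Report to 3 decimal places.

The web has S = 8 species and L = 14 feeding links.
C = L / (S(S−1)) = 14 / 56 = 0.2500 ≈ 0.250.

C = 0.250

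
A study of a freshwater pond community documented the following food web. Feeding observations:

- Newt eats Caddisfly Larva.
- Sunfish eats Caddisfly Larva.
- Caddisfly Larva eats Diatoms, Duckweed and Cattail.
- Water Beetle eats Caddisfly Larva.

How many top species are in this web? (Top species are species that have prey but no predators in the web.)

Top species (has prey, but nothing eats it): Newt, Sunfish, Water Beetle.
Count: 3.

3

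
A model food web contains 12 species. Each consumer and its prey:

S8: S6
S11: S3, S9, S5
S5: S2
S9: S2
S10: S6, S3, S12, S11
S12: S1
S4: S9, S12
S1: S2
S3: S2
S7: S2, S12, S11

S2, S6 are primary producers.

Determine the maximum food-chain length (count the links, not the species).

One longest chain: S2 → S3 → S11 → S10.
It has 4 species and 3 links.

3 links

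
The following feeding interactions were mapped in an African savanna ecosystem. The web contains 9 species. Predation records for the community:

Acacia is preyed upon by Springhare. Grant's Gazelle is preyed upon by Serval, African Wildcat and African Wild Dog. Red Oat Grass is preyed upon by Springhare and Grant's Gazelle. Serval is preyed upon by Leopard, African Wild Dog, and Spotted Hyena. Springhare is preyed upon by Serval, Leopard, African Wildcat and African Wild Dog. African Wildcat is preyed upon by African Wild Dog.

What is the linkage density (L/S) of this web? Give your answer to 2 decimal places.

L/S = 1.56

There are L = 14 links among S = 9 species.
L/S = 14/9 = 1.5556 ≈ 1.56.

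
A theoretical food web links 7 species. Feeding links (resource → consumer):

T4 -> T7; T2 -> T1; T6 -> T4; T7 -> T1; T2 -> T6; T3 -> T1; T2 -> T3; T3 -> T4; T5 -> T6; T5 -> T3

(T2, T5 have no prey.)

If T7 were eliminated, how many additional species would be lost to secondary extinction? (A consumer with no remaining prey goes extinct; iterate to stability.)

0

Remove T7.
Every predator of it retains at least one other prey: T1 still has T2, T3.
No consumer loses all prey, so no secondary extinctions occur.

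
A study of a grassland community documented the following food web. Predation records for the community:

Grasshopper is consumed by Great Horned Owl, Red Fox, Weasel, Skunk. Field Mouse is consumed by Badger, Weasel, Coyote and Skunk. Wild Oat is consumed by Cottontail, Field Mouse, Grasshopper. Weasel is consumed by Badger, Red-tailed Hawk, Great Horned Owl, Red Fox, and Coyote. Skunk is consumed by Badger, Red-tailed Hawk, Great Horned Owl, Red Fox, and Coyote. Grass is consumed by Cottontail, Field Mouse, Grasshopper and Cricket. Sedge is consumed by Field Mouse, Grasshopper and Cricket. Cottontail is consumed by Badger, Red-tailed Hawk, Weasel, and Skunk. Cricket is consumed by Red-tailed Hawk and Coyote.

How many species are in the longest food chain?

4 species

One longest chain: Sedge → Field Mouse → Weasel → Red-tailed Hawk.
It has 4 species and 3 links.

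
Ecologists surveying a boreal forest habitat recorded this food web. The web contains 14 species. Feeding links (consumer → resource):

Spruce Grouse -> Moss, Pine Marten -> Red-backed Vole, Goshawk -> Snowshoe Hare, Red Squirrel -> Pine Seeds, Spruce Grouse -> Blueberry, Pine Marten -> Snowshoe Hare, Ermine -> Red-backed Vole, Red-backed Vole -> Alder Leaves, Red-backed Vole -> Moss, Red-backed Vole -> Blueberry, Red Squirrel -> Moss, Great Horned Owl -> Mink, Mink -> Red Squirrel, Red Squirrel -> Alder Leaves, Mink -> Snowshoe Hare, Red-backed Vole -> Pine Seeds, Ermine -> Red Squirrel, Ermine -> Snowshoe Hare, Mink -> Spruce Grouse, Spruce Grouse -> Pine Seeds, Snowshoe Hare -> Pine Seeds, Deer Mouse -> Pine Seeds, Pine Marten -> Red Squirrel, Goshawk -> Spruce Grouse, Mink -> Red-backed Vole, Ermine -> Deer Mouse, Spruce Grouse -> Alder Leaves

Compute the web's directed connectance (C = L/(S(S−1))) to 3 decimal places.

The web has S = 14 species and L = 27 feeding links.
C = L / (S(S−1)) = 27 / 182 = 0.1484 ≈ 0.148.

C = 0.148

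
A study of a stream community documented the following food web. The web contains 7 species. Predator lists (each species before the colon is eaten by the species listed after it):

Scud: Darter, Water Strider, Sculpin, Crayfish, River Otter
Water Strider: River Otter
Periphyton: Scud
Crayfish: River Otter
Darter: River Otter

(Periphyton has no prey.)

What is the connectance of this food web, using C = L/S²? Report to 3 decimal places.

C = 0.184

The web has S = 7 species and L = 9 feeding links.
C = L / S² = 9 / 49 = 0.1837 ≈ 0.184.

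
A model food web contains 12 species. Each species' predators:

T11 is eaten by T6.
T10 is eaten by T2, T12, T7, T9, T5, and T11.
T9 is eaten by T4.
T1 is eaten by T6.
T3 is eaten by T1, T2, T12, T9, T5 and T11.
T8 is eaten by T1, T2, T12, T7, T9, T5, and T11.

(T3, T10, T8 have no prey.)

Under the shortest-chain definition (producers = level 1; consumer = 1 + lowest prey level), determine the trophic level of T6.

T3 is a producer → level 1.
T1 eats T3 → level 2.
T6 eats T1 → level 3.
No prey of T6 is below level 2, so 3 is the minimum.

Trophic level 3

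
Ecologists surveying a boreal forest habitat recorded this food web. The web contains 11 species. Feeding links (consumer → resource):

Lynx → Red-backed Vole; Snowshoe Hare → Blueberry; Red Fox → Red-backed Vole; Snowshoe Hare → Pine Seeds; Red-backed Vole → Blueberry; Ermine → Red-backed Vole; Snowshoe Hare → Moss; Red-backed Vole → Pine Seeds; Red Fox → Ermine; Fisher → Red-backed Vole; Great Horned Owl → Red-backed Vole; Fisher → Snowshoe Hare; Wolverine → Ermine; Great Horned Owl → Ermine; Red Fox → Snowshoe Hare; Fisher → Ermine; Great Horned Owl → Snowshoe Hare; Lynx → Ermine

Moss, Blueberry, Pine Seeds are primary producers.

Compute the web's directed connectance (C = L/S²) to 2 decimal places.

C = 0.15

The web has S = 11 species and L = 18 feeding links.
C = L / S² = 18 / 121 = 0.1488 ≈ 0.15.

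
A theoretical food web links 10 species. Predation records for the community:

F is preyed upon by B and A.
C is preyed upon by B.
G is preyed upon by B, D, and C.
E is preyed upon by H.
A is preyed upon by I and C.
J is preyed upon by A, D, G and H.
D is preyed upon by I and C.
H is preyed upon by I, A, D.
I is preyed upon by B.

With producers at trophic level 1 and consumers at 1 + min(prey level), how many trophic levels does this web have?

Producers (level 1): E, F, J.
Following each consumer down to its lowest-level prey: E → H → I (levels 1 through 3).
All prey of I (H 2, A 2, D 2) are at level 2 or above, so I is at level 1 + 2 = 3.
Every consumer has at least one prey at level 2 or below, so none exceeds level 3.

3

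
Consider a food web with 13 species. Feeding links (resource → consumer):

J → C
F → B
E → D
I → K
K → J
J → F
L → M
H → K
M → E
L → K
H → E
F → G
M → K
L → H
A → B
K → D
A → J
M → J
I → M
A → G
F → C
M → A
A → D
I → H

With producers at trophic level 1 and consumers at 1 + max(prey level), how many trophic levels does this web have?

Producers (level 1): L, I.
L → H → K → J → F → B gives B level 6.
No species has a prey at level 6, so no species reaches level 7.

6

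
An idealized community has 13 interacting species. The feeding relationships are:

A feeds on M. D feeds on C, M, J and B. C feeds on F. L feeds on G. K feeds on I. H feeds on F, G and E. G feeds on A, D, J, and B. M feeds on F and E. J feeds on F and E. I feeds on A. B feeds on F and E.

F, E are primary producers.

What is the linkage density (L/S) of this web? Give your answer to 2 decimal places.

There are L = 22 links among S = 13 species.
L/S = 22/13 = 1.6923 ≈ 1.69.

L/S = 1.69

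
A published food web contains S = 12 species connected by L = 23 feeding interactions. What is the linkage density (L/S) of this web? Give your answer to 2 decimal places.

L/S = 1.92

There are L = 23 links among S = 12 species.
L/S = 23/12 = 1.9167 ≈ 1.92.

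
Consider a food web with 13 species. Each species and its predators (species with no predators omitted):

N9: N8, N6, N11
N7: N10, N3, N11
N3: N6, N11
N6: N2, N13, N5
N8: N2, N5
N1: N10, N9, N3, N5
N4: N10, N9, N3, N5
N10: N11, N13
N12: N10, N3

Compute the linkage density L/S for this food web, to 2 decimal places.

There are L = 25 links among S = 13 species.
L/S = 25/13 = 1.9231 ≈ 1.92.

L/S = 1.92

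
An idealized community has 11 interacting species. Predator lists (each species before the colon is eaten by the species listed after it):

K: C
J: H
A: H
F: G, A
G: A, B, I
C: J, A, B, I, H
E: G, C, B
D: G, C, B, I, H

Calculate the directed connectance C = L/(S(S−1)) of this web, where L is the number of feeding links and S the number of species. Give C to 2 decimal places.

C = 0.19

The web has S = 11 species and L = 21 feeding links.
C = L / (S(S−1)) = 21 / 110 = 0.1909 ≈ 0.19.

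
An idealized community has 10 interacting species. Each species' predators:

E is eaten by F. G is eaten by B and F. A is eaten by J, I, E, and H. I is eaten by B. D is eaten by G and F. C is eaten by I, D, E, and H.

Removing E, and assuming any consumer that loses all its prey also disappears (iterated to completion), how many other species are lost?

Remove E.
Every predator of it retains at least one other prey: F still has D, G.
No consumer loses all prey, so no secondary extinctions occur.

0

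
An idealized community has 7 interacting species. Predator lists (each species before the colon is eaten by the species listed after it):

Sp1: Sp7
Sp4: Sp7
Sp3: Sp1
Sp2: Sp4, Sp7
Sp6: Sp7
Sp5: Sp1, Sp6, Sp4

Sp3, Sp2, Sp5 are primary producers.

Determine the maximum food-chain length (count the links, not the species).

2 links

One longest chain: Sp3 → Sp1 → Sp7.
It has 3 species and 2 links.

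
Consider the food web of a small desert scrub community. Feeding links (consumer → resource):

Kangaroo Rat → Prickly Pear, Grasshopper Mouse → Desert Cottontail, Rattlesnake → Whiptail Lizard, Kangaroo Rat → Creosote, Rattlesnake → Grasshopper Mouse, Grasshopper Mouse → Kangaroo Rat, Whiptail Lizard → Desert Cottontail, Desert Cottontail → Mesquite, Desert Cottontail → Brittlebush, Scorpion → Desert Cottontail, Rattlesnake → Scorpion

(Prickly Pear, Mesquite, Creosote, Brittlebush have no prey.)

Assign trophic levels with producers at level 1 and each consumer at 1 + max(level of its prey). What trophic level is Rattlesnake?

Trophic level 4

Mesquite is a producer → level 1.
Desert Cottontail eats Mesquite (level 1); other prey at levels: Brittlebush 1 → level 2.
Whiptail Lizard eats Desert Cottontail → level 3.
Rattlesnake eats Whiptail Lizard (level 3); other prey at levels: Scorpion 3, Grasshopper Mouse 3 → level 4.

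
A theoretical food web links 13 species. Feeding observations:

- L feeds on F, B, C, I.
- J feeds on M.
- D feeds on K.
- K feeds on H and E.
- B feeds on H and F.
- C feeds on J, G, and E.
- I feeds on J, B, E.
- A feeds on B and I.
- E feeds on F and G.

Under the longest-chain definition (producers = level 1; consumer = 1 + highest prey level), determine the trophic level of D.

Trophic level 4

G is a producer → level 1.
E eats G (level 1); other prey at levels: F 1 → level 2.
K eats E (level 2); other prey at levels: H 1 → level 3.
D eats K → level 4.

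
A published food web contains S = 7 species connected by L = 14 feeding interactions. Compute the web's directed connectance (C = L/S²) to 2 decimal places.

The web has S = 7 species and L = 14 feeding links.
C = L / S² = 14 / 49 = 0.2857 ≈ 0.29.

C = 0.29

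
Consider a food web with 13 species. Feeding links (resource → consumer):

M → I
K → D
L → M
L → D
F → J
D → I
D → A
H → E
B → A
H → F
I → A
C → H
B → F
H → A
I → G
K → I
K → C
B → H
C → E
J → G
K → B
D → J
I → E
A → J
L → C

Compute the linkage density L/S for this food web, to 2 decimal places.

L/S = 1.92

There are L = 25 links among S = 13 species.
L/S = 25/13 = 1.9231 ≈ 1.92.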